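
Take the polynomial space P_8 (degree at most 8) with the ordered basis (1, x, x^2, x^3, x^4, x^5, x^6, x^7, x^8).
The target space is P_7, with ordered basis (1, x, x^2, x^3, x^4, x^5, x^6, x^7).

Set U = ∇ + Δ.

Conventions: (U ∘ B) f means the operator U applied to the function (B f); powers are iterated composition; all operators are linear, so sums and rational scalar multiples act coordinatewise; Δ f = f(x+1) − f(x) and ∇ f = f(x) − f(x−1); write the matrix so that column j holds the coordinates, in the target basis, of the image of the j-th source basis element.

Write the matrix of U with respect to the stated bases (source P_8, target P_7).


the matrix is [[0, 2, 0, 2, 0, 2, 0, 2, 0]; [0, 0, 4, 0, 8, 0, 12, 0, 16]; [0, 0, 0, 6, 0, 20, 0, 42, 0]; [0, 0, 0, 0, 8, 0, 40, 0, 112]; [0, 0, 0, 0, 0, 10, 0, 70, 0]; [0, 0, 0, 0, 0, 0, 12, 0, 112]; [0, 0, 0, 0, 0, 0, 0, 14, 0]; [0, 0, 0, 0, 0, 0, 0, 0, 16]] (rows listed top to bottom)

image of 1: 0
image of x: 2
image of x^2: 4x
image of x^3: 6x^2 + 2
image of x^4: 8x^3 + 8x
image of x^5: 10x^4 + 20x^2 + 2
image of x^6: 12x^5 + 40x^3 + 12x
image of x^7: 14x^6 + 70x^4 + 42x^2 + 2
image of x^8: 16x^7 + 112x^5 + 112x^3 + 16x
each image's coordinates form column j of the matrix


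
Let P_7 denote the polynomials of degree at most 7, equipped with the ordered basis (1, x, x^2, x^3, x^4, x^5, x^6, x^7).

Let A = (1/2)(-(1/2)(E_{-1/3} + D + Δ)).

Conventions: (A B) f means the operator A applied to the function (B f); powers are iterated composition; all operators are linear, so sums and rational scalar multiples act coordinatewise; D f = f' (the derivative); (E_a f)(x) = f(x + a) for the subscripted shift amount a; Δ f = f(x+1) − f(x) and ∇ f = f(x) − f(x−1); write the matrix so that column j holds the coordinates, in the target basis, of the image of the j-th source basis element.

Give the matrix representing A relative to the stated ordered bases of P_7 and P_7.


image of 1: -1/4
image of x: -(1/4)x - 5/12
image of x^2: -(1/4)x^2 - (5/6)x - 5/18
image of x^3: -(1/4)x^3 - (5/4)x^2 - (5/6)x - 13/54
image of x^4: -(1/4)x^4 - (5/3)x^3 - (5/3)x^2 - (26/27)x - 41/162
image of x^5: -(1/4)x^5 - (25/12)x^4 - (25/9)x^3 - (65/27)x^2 - (205/162)x - 121/486
image of x^6: -(1/4)x^6 - (5/2)x^5 - (25/6)x^4 - (130/27)x^3 - (205/54)x^2 - (121/81)x - 365/1458
image of x^7: -(1/4)x^7 - (35/12)x^6 - (35/6)x^5 - (455/54)x^4 - (1435/162)x^3 - (847/162)x^2 - (2555/1458)x - 1093/4374
each image's coordinates form column j of the matrix

the matrix is [[-1/4, -5/12, -5/18, -13/54, -41/162, -121/486, -365/1458, -1093/4374]; [0, -1/4, -5/6, -5/6, -26/27, -205/162, -121/81, -2555/1458]; [0, 0, -1/4, -5/4, -5/3, -65/27, -205/54, -847/162]; [0, 0, 0, -1/4, -5/3, -25/9, -130/27, -1435/162]; [0, 0, 0, 0, -1/4, -25/12, -25/6, -455/54]; [0, 0, 0, 0, 0, -1/4, -5/2, -35/6]; [0, 0, 0, 0, 0, 0, -1/4, -35/12]; [0, 0, 0, 0, 0, 0, 0, -1/4]] (rows listed top to bottom)


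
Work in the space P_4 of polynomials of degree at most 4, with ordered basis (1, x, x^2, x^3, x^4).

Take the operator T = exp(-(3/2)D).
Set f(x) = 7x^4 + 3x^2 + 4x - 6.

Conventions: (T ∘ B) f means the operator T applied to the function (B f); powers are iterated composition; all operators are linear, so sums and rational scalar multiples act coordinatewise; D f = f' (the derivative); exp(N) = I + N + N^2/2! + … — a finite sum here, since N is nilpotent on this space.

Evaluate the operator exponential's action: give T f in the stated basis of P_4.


order-1 term: -42x^3 - 9x - 6
order-2 term: (189/2)x^2 + 27/4
order-3 term: -(189/2)x
order-4 term: 567/16
the series for exp(-(3/2)D) f terminates at order 4
exp(-(3/2)D) f = 7x^4 - 42x^3 + (195/2)x^2 - (199/2)x + 483/16

g(x) = 7x^4 - 42x^3 + (195/2)x^2 - (199/2)x + 483/16


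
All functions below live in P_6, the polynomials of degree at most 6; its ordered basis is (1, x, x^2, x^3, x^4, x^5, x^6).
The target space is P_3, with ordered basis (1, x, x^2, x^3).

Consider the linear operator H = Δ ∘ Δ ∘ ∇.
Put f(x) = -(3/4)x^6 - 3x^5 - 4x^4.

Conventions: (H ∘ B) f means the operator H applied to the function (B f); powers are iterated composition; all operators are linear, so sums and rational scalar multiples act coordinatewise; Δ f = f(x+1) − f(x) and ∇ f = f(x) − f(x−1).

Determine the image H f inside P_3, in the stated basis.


the result is g(x) = -90x^3 - 315x^2 - 411x - 183

∇ f = -(9/2)x^5 - (15/4)x^4 - x^3 + (21/4)x^2 - (11/2)x + 7/4
Δ ∇ f = -(45/2)x^4 - 60x^3 - (141/2)x^2 - 30x - 19/2
Δ Δ ∇ f = -90x^3 - 315x^2 - 411x - 183


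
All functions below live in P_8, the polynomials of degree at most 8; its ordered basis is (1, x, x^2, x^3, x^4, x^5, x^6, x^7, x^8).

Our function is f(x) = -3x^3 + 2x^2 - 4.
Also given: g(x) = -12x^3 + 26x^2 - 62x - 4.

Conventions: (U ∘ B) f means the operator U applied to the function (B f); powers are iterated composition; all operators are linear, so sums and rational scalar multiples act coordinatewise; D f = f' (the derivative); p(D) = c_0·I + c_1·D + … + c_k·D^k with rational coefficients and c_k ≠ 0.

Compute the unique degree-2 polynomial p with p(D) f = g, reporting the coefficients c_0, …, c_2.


c_0 = 4, c_1 = -2, c_2 = 3

D^0 f = -3x^3 + 2x^2 - 4
D^1 f = -9x^2 + 4x
D^2 f = -18x + 4
matching coefficients of g against c_0 f + c_1 Df + … from the top degree down determines the c_i
solution: c_0 = 4, c_1 = -2, c_2 = 3


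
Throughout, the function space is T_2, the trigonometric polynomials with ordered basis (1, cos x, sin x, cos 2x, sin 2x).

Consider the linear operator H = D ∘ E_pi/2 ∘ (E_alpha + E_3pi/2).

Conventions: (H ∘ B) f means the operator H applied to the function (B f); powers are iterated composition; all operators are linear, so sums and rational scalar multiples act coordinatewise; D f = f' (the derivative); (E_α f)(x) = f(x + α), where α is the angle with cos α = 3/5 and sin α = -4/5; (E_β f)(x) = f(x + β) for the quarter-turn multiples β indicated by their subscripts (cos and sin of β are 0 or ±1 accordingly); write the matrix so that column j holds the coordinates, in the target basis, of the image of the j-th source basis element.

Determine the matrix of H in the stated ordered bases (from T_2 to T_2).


image of 1: 0
image of cos x: -(3/5)cos x - (9/5)sin x
image of sin x: (9/5)cos x - (3/5)sin x
image of cos 2x: -(48/25)cos 2x - (64/25)sin 2x
image of sin 2x: (64/25)cos 2x - (48/25)sin 2x
each image's coordinates form column j of the matrix

the matrix is [[0, 0, 0, 0, 0]; [0, -3/5, 9/5, 0, 0]; [0, -9/5, -3/5, 0, 0]; [0, 0, 0, -48/25, 64/25]; [0, 0, 0, -64/25, -48/25]] (rows listed top to bottom)


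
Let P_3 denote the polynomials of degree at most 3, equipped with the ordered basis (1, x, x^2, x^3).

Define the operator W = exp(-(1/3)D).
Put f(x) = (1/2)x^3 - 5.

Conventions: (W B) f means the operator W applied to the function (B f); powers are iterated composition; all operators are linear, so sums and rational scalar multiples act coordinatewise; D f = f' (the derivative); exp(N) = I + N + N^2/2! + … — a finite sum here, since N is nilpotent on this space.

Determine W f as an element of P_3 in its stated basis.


the image equals g(x) = (1/2)x^3 - (1/2)x^2 + (1/6)x - 271/54

order-1 term: -(1/2)x^2
order-2 term: (1/6)x
order-3 term: -1/54
the series for exp(-(1/3)D) f terminates at order 3
exp(-(1/3)D) f = (1/2)x^3 - (1/2)x^2 + (1/6)x - 271/54


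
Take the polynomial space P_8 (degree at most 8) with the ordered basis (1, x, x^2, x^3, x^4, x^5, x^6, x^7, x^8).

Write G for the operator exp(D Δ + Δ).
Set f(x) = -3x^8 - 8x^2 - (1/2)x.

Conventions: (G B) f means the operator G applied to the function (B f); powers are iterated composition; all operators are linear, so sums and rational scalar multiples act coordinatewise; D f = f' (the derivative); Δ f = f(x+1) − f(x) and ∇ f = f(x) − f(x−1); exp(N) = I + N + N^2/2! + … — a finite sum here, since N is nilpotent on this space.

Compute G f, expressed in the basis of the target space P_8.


the result is g(x) = -3x^8 - 24x^7 - 336x^6 - 2352x^5 - 14070x^4 - 59976x^3 - 181364x^2 - (691953/2)x - 630425/2

order-1 term: -24x^7 - 252x^6 - 672x^5 - 1050x^4 - 1008x^3 - 588x^2 - 208x - 103/2
order-2 term: -84x^6 - 1512x^5 - 9030x^4 - 24360x^3 - 35364x^2 - 27048x - 8621
order-3 term: -168x^5 - 3780x^4 - 29400x^3 - 100800x^2 - 158424x - 95130
order-4 term: -210x^4 - 5040x^3 - 40740x^2 - 132720x - 149583
order-5 term: -168x^3 - 3780x^2 - 26040x - 55230
order-6 term: -84x^2 - 1512x - 6342
order-7 term: -24x - 252
order-8 term: -3
the series for exp(D Δ + Δ) f terminates at order 8
exp(D Δ + Δ) f = -3x^8 - 24x^7 - 336x^6 - 2352x^5 - 14070x^4 - 59976x^3 - 181364x^2 - (691953/2)x - 630425/2


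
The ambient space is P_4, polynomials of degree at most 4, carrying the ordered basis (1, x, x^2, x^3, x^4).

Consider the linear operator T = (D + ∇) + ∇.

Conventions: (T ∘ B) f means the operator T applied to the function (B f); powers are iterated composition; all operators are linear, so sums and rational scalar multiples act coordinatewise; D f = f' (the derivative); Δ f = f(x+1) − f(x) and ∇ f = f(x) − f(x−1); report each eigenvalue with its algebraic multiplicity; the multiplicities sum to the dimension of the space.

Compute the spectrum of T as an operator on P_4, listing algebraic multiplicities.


λ = 0 (multiplicity 5)

image of 1: 0
image of x: 3
image of x^2: 6x - 2
image of x^3: 9x^2 - 6x + 2
image of x^4: 12x^3 - 12x^2 + 8x - 2
the matrix is upper triangular; its diagonal is (0, 0, 0, 0, 0)
for a triangular matrix the eigenvalues are the diagonal entries, with algebraic multiplicity their repetition count


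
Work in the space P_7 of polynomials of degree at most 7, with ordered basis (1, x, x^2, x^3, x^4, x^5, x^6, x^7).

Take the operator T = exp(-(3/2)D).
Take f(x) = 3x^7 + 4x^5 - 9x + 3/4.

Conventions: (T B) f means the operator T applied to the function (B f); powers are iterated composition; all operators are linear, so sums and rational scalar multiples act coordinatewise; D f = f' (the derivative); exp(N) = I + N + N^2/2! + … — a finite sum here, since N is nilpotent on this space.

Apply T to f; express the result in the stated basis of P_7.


the result is g(x) = 3x^7 - (63/2)x^6 + (583/4)x^5 - (3075/8)x^4 + (9945/16)x^3 - (19629/32)x^2 + (21213/64)x - 8625/128

order-1 term: -(63/2)x^6 - 30x^4 + 27/2
order-2 term: (567/4)x^5 + 90x^3
order-3 term: -(2835/8)x^4 - 135x^2
order-4 term: (8505/16)x^3 + (405/4)x
order-5 term: -(15309/32)x^2 - 243/8
order-6 term: (15309/64)x
order-7 term: -6561/128
the series for exp(-(3/2)D) f terminates at order 7
exp(-(3/2)D) f = 3x^7 - (63/2)x^6 + (583/4)x^5 - (3075/8)x^4 + (9945/16)x^3 - (19629/32)x^2 + (21213/64)x - 8625/128


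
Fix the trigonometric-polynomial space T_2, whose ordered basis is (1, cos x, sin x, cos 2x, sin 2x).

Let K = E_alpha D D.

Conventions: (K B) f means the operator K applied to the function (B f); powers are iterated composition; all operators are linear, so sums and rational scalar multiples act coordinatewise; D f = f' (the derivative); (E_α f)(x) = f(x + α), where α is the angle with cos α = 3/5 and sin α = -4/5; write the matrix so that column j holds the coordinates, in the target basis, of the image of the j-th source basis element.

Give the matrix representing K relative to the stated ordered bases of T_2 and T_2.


the matrix is [[0, 0, 0, 0, 0]; [0, -3/5, 4/5, 0, 0]; [0, -4/5, -3/5, 0, 0]; [0, 0, 0, 28/25, 96/25]; [0, 0, 0, -96/25, 28/25]] (rows listed top to bottom)

image of 1: 0
image of cos x: -(3/5)cos x - (4/5)sin x
image of sin x: (4/5)cos x - (3/5)sin x
image of cos 2x: (28/25)cos 2x - (96/25)sin 2x
image of sin 2x: (96/25)cos 2x + (28/25)sin 2x
each image's coordinates form column j of the matrix


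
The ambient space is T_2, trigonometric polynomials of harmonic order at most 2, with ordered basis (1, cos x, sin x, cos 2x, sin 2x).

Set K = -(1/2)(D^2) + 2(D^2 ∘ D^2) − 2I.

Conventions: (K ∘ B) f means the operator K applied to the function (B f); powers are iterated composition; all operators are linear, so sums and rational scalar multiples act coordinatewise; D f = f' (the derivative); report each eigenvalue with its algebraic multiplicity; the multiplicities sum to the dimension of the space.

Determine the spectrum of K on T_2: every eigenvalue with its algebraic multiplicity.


λ = -2 (multiplicity 1), λ = 1/2 (multiplicity 2), λ = 32 (multiplicity 2)

image of 1: -2
image of cos x: (1/2)cos x
image of sin x: (1/2)sin x
image of cos 2x: 32cos 2x
image of sin 2x: 32sin 2x
the matrix is diagonal; its diagonal is (-2, 1/2, 1/2, 32, 32)
for a triangular matrix the eigenvalues are the diagonal entries, with algebraic multiplicity their repetition count


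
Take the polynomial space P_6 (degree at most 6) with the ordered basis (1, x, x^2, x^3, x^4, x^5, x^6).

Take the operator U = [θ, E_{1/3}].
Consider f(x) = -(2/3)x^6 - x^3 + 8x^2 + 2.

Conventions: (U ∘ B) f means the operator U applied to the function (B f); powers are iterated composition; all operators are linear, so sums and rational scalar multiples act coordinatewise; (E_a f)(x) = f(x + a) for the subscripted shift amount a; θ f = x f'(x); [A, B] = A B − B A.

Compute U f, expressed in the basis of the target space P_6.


E_{1/3} f = -(2/3)x^6 - (4/3)x^5 - (10/9)x^4 - (121/81)x^3 + (557/81)x^2 + (1211/243)x + 6235/2187
θ E_{1/3} f = -4x^6 - (20/3)x^5 - (40/9)x^4 - (121/27)x^3 + (1114/81)x^2 + (1211/243)x
θ f = -4x^6 - 3x^3 + 16x^2
E_{1/3} θ f = -4x^6 - 8x^5 - (20/3)x^4 - (161/27)x^3 + (331/27)x^2 + (775/81)x + 1211/729
[θ, E_{1/3}] f = (4/3)x^5 + (20/9)x^4 + (40/27)x^3 + (121/81)x^2 - (1114/243)x - 1211/729

the result is g(x) = (4/3)x^5 + (20/9)x^4 + (40/27)x^3 + (121/81)x^2 - (1114/243)x - 1211/729


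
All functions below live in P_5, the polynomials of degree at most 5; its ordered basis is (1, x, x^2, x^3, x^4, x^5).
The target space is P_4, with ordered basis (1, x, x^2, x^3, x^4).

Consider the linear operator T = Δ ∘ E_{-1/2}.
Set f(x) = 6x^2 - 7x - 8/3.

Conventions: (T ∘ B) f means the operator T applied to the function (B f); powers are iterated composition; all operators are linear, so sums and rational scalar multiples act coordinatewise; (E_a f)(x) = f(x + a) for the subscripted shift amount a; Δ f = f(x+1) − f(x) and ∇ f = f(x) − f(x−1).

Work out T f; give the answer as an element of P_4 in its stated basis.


E_{-1/2} f = 6x^2 - 13x + 7/3
Δ E_{-1/2} f = 12x - 7

g(x) = 12x - 7


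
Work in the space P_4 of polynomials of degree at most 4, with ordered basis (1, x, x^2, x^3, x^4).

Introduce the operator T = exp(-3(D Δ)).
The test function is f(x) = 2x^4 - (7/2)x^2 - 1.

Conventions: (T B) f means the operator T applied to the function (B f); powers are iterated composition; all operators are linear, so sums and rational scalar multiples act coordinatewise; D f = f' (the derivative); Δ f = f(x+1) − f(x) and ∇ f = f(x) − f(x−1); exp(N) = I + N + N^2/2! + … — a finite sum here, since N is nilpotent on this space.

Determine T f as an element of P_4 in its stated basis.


the result is g(x) = 2x^4 - (151/2)x^2 - 72x + 212

order-1 term: -72x^2 - 72x - 3
order-2 term: 216
the series for exp(-3(D Δ)) f terminates at order 2
exp(-3(D Δ)) f = 2x^4 - (151/2)x^2 - 72x + 212


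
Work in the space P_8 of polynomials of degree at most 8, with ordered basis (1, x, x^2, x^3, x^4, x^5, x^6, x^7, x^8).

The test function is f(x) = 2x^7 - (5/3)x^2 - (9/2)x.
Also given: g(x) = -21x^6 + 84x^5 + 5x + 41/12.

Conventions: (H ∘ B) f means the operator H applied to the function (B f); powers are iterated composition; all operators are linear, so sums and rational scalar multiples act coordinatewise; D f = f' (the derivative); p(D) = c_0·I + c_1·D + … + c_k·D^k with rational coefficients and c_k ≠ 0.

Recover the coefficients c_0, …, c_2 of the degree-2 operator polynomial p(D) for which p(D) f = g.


c_0 = 0, c_1 = -3/2, c_2 = 1

D^0 f = 2x^7 - (5/3)x^2 - (9/2)x
D^1 f = 14x^6 - (10/3)x - 9/2
D^2 f = 84x^5 - 10/3
matching coefficients of g against c_0 f + c_1 Df + … from the top degree down determines the c_i
solution: c_0 = 0, c_1 = -3/2, c_2 = 1


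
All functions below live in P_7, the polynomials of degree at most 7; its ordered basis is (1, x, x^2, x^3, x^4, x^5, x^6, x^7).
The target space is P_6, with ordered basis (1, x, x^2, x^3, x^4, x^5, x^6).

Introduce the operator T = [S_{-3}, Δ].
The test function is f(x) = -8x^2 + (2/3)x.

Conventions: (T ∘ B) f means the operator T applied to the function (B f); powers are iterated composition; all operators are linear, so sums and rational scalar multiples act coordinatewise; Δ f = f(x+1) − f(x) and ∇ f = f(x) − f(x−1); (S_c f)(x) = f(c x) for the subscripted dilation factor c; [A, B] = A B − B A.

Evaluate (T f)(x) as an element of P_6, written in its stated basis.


Δ f = -16x - 22/3
S_{-3} Δ f = 48x - 22/3
S_{-3} f = -72x^2 - 2x
Δ S_{-3} f = -144x - 74
[S_{-3}, Δ] f = 192x + 200/3

the image equals g(x) = 192x + 200/3


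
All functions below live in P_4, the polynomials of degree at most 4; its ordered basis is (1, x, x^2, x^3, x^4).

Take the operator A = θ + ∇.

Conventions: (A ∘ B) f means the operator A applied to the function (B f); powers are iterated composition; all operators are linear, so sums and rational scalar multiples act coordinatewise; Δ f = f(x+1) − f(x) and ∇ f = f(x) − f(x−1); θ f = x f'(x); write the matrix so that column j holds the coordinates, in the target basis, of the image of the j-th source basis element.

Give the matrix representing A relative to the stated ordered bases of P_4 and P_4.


image of 1: 0
image of x: x + 1
image of x^2: 2x^2 + 2x - 1
image of x^3: 3x^3 + 3x^2 - 3x + 1
image of x^4: 4x^4 + 4x^3 - 6x^2 + 4x - 1
each image's coordinates form column j of the matrix

the matrix is [[0, 1, -1, 1, -1]; [0, 1, 2, -3, 4]; [0, 0, 2, 3, -6]; [0, 0, 0, 3, 4]; [0, 0, 0, 0, 4]] (rows listed top to bottom)


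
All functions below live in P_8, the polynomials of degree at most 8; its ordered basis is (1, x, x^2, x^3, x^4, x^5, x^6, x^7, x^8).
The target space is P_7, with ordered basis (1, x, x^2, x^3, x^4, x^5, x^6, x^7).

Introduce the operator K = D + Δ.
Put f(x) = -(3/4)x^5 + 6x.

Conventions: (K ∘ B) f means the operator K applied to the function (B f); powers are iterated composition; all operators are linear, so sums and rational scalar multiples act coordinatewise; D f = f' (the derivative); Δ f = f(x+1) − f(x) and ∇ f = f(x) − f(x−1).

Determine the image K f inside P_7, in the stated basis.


D f = -(15/4)x^4 + 6
Δ f = -(15/4)x^4 - (15/2)x^3 - (15/2)x^2 - (15/4)x + 21/4
(D + Δ) f = -(15/2)x^4 - (15/2)x^3 - (15/2)x^2 - (15/4)x + 45/4

g(x) = -(15/2)x^4 - (15/2)x^3 - (15/2)x^2 - (15/4)x + 45/4


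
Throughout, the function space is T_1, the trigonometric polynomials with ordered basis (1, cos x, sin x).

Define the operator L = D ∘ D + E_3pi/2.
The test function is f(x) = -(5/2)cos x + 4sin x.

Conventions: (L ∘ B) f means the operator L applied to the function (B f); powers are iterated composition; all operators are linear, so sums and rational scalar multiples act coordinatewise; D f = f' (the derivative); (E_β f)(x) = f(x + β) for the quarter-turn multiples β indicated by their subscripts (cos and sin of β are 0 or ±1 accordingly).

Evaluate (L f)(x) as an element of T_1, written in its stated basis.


D f = 4cos x + (5/2)sin x
D D f = (5/2)cos x - 4sin x
E_3pi/2 f = -4cos x - (5/2)sin x
(D ∘ D + E_3pi/2) f = -(3/2)cos x - (13/2)sin x

the result is g(x) = -(3/2)cos x - (13/2)sin x


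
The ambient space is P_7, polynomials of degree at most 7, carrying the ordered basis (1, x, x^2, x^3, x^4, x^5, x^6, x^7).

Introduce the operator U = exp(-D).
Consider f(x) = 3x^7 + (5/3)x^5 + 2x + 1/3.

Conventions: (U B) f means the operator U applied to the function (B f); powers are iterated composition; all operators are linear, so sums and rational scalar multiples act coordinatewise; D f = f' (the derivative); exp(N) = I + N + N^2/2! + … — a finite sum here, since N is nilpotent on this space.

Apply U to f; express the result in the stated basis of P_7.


the image equals g(x) = 3x^7 - 21x^6 + (194/3)x^5 - (340/3)x^4 + (365/3)x^3 - (239/3)x^2 + (94/3)x - 19/3

order-1 term: -21x^6 - (25/3)x^4 - 2
order-2 term: 63x^5 + (50/3)x^3
order-3 term: -105x^4 - (50/3)x^2
order-4 term: 105x^3 + (25/3)x
order-5 term: -63x^2 - 5/3
order-6 term: 21x
order-7 term: -3
the series for exp(-D) f terminates at order 7
exp(-D) f = 3x^7 - 21x^6 + (194/3)x^5 - (340/3)x^4 + (365/3)x^3 - (239/3)x^2 + (94/3)x - 19/3


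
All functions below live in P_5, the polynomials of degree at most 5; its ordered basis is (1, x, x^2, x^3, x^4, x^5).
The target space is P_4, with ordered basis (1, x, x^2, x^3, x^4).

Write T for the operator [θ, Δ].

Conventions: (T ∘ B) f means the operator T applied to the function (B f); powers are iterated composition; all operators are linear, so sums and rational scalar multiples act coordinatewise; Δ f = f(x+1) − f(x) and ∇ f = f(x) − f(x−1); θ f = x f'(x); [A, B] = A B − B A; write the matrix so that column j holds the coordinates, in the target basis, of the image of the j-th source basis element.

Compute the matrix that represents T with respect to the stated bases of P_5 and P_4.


the matrix is [[0, -1, -2, -3, -4, -5]; [0, 0, -2, -6, -12, -20]; [0, 0, 0, -3, -12, -30]; [0, 0, 0, 0, -4, -20]; [0, 0, 0, 0, 0, -5]] (rows listed top to bottom)

image of 1: 0
image of x: -1
image of x^2: -2x - 2
image of x^3: -3x^2 - 6x - 3
image of x^4: -4x^3 - 12x^2 - 12x - 4
image of x^5: -5x^4 - 20x^3 - 30x^2 - 20x - 5
each image's coordinates form column j of the matrix


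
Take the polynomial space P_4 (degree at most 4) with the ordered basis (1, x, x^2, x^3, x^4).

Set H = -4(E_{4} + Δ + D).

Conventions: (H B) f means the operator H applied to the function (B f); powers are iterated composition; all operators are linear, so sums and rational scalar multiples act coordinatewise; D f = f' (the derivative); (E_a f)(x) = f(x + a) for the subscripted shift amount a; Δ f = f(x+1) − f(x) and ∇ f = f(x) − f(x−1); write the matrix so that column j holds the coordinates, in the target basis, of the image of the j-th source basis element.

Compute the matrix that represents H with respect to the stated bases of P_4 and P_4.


image of 1: -4
image of x: -4x - 24
image of x^2: -4x^2 - 48x - 68
image of x^3: -4x^3 - 72x^2 - 204x - 260
image of x^4: -4x^4 - 96x^3 - 408x^2 - 1040x - 1028
each image's coordinates form column j of the matrix

the matrix is [[-4, -24, -68, -260, -1028]; [0, -4, -48, -204, -1040]; [0, 0, -4, -72, -408]; [0, 0, 0, -4, -96]; [0, 0, 0, 0, -4]] (rows listed top to bottom)


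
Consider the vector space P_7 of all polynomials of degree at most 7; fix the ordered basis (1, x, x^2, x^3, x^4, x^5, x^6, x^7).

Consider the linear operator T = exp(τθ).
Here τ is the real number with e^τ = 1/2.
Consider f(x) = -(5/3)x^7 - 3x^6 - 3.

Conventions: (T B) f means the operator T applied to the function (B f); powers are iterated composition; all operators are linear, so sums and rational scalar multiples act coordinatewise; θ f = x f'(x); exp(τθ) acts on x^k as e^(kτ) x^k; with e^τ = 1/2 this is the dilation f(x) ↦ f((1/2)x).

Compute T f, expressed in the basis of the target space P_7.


the result is g(x) = -(5/384)x^7 - (3/64)x^6 - 3

exp(τθ) x^k = e^(kτ) x^k; with e^τ = 1/2 this sends x^k to (1/2)^k x^k
x^6 ↦ 1/64 x^6
x^7 ↦ 1/128 x^7
applying this coordinatewise to f: exp(τθ) f = -(5/384)x^7 - (3/64)x^6 - 3


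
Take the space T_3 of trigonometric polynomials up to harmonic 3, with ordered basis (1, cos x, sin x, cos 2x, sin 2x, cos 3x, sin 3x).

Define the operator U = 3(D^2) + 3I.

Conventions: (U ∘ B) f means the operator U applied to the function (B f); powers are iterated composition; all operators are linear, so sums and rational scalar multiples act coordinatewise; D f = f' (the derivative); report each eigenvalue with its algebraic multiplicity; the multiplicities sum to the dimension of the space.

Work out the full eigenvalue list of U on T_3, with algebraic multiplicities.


λ = -24 (multiplicity 2), λ = -9 (multiplicity 2), λ = 0 (multiplicity 2), λ = 3 (multiplicity 1)

image of 1: 3
image of cos x: 0
image of sin x: 0
image of cos 2x: -9cos 2x
image of sin 2x: -9sin 2x
image of cos 3x: -24cos 3x
image of sin 3x: -24sin 3x
the matrix is diagonal; its diagonal is (3, 0, 0, -9, -9, -24, -24)
for a triangular matrix the eigenvalues are the diagonal entries, with algebraic multiplicity their repetition count


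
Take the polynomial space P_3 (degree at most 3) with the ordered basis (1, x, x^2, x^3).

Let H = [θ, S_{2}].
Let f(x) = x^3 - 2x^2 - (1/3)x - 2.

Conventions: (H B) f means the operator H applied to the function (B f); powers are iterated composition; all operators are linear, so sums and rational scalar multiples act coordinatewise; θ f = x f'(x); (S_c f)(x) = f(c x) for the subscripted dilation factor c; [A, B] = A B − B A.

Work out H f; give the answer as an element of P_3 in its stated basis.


S_{2} f = 8x^3 - 8x^2 - (2/3)x - 2
θ S_{2} f = 24x^3 - 16x^2 - (2/3)x
θ f = 3x^3 - 4x^2 - (1/3)x
S_{2} θ f = 24x^3 - 16x^2 - (2/3)x
[θ, S_{2}] f = 0

the image equals g(x) = 0


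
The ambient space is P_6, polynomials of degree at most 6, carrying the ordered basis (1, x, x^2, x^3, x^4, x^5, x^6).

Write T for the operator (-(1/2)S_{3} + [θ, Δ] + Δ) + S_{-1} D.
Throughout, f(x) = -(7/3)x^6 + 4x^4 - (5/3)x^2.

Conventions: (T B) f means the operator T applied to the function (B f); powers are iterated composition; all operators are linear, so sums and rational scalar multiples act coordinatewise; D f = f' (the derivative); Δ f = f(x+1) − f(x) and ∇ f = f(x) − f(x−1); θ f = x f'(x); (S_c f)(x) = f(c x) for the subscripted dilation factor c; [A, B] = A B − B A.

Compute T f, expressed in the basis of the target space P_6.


S_{3} f = -1701x^6 + 324x^4 - 15x^2
(-(1/2)S_{3}) f = (1701/2)x^6 - 162x^4 + (15/2)x^2
Δ f = -14x^5 - 35x^4 - (92/3)x^3 - 11x^2 - (4/3)x
θ Δ f = -70x^5 - 140x^4 - 92x^3 - 22x^2 - (4/3)x
θ f = -14x^6 + 16x^4 - (10/3)x^2
Δ θ f = -84x^5 - 210x^4 - 216x^3 - 114x^2 - (80/3)x - 4/3
[θ, Δ] f = 14x^5 + 70x^4 + 124x^3 + 92x^2 + (76/3)x + 4/3
Δ f = -14x^5 - 35x^4 - (92/3)x^3 - 11x^2 - (4/3)x
(-(1/2)S_{3} + [θ, Δ] + Δ) f = (1701/2)x^6 - 127x^4 + (280/3)x^3 + (177/2)x^2 + 24x + 4/3
D f = -14x^5 + 16x^3 - (10/3)x
S_{-1} D f = 14x^5 - 16x^3 + (10/3)x
((-(1/2)S_{3} + [θ, Δ] + Δ) + S_{-1} D) f = (1701/2)x^6 + 14x^5 - 127x^4 + (232/3)x^3 + (177/2)x^2 + (82/3)x + 4/3

g(x) = (1701/2)x^6 + 14x^5 - 127x^4 + (232/3)x^3 + (177/2)x^2 + (82/3)x + 4/3


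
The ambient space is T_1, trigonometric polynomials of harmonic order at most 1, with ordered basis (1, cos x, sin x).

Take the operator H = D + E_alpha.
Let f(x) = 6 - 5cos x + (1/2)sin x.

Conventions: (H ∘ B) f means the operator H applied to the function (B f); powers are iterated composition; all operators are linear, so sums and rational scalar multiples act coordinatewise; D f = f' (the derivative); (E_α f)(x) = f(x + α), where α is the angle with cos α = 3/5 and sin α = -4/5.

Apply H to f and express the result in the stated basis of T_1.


the image equals g(x) = 6 - (29/10)cos x + (13/10)sin x

D f = (1/2)cos x + 5sin x
E_alpha f = 6 - (17/5)cos x - (37/10)sin x
(D + E_alpha) f = 6 - (29/10)cos x + (13/10)sin x


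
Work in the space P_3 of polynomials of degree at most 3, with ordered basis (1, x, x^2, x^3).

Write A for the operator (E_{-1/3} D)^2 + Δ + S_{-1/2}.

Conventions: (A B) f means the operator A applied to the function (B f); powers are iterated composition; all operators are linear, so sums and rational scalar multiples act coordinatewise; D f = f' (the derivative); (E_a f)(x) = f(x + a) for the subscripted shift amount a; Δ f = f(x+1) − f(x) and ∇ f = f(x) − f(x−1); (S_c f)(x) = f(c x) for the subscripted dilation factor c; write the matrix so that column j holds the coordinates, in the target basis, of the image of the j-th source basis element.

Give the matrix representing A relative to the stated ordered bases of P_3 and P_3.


image of 1: 1
image of x: -(1/2)x + 1
image of x^2: (1/4)x^2 + 2x + 3
image of x^3: -(1/8)x^3 + 3x^2 + 9x - 3
each image's coordinates form column j of the matrix

the matrix is [[1, 1, 3, -3]; [0, -1/2, 2, 9]; [0, 0, 1/4, 3]; [0, 0, 0, -1/8]] (rows listed top to bottom)


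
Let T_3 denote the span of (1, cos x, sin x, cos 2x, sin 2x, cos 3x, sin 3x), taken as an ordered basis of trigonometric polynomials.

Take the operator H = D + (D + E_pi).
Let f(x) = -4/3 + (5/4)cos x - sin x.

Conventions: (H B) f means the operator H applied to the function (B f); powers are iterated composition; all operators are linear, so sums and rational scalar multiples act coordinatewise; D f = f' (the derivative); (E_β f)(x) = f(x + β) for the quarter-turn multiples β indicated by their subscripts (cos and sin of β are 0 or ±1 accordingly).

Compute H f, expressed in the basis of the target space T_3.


g(x) = -4/3 - (13/4)cos x - (3/2)sin x

D f = -cos x - (5/4)sin x
D f = -cos x - (5/4)sin x
E_pi f = -4/3 - (5/4)cos x + sin x
(D + E_pi) f = -4/3 - (9/4)cos x - (1/4)sin x
(D + (D + E_pi)) f = -4/3 - (13/4)cos x - (3/2)sin x


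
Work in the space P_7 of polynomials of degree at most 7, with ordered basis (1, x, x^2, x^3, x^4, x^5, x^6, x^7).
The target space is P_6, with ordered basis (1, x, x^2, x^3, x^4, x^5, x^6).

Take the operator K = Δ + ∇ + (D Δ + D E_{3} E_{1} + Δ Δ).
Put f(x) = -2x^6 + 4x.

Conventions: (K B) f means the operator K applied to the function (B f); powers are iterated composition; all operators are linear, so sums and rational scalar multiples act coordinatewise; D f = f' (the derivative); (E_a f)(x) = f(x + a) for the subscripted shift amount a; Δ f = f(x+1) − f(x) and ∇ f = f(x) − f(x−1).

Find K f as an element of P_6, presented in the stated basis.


the image equals g(x) = -36x^5 - 360x^4 - 2360x^3 - 8220x^2 - 15804x - 12412

Δ f = -12x^5 - 30x^4 - 40x^3 - 30x^2 - 12x + 2
∇ f = -12x^5 + 30x^4 - 40x^3 + 30x^2 - 12x + 6
Δ f = -12x^5 - 30x^4 - 40x^3 - 30x^2 - 12x + 2
D Δ f = -60x^4 - 120x^3 - 120x^2 - 60x - 12
E_{1} f = -2x^6 - 12x^5 - 30x^4 - 40x^3 - 30x^2 - 8x + 2
E_{3} E_{1} f = -2x^6 - 48x^5 - 480x^4 - 2560x^3 - 7680x^2 - 12284x - 8176
D E_{3} E_{1} f = -12x^5 - 240x^4 - 1920x^3 - 7680x^2 - 15360x - 12284
Δ f = -12x^5 - 30x^4 - 40x^3 - 30x^2 - 12x + 2
Δ Δ f = -60x^4 - 240x^3 - 420x^2 - 360x - 124
(D Δ + D E_{3} E_{1} + Δ Δ) f = -12x^5 - 360x^4 - 2280x^3 - 8220x^2 - 15780x - 12420
(Δ + ∇ + (D Δ + D E_{3} E_{1} + Δ Δ)) f = -36x^5 - 360x^4 - 2360x^3 - 8220x^2 - 15804x - 12412


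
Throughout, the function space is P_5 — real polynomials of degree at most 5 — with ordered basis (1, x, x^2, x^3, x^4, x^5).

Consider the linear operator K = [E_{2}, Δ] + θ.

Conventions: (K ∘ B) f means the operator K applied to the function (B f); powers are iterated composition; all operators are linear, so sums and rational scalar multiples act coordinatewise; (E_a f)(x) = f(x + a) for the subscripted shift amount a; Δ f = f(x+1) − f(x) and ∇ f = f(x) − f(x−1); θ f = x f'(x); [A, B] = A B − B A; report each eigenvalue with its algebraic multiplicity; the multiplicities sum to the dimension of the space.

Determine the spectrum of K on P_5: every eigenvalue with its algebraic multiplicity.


λ = 0 (multiplicity 1), λ = 1 (multiplicity 1), λ = 2 (multiplicity 1), λ = 3 (multiplicity 1), λ = 4 (multiplicity 1), λ = 5 (multiplicity 1)

image of 1: 0
image of x: x
image of x^2: 2x^2
image of x^3: 3x^3
image of x^4: 4x^4
image of x^5: 5x^5
the matrix is upper triangular; its diagonal is (0, 1, 2, 3, 4, 5)
for a triangular matrix the eigenvalues are the diagonal entries, with algebraic multiplicity their repetition count


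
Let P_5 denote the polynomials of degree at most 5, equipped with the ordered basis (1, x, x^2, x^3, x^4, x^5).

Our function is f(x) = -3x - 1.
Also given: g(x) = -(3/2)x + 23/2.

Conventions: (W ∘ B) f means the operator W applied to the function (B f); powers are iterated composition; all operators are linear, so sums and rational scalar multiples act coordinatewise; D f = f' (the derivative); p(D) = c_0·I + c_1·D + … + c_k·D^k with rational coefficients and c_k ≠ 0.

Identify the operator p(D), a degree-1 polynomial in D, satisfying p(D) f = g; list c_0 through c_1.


D^0 f = -3x - 1
D^1 f = -3
matching coefficients of g against c_0 f + c_1 Df + … from the top degree down determines the c_i
solution: c_0 = 1/2, c_1 = -4

c_0 = 1/2, c_1 = -4


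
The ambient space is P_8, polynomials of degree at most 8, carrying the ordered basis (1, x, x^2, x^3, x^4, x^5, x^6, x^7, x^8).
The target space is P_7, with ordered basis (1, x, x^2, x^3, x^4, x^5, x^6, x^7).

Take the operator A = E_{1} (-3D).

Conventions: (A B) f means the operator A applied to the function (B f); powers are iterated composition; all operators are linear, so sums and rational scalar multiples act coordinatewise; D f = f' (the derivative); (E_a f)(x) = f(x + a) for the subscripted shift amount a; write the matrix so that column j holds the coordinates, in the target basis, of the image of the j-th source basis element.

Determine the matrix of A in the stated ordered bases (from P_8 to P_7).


image of 1: 0
image of x: -3
image of x^2: -6x - 6
image of x^3: -9x^2 - 18x - 9
image of x^4: -12x^3 - 36x^2 - 36x - 12
image of x^5: -15x^4 - 60x^3 - 90x^2 - 60x - 15
image of x^6: -18x^5 - 90x^4 - 180x^3 - 180x^2 - 90x - 18
image of x^7: -21x^6 - 126x^5 - 315x^4 - 420x^3 - 315x^2 - 126x - 21
image of x^8: -24x^7 - 168x^6 - 504x^5 - 840x^4 - 840x^3 - 504x^2 - 168x - 24
each image's coordinates form column j of the matrix

the matrix is [[0, -3, -6, -9, -12, -15, -18, -21, -24]; [0, 0, -6, -18, -36, -60, -90, -126, -168]; [0, 0, 0, -9, -36, -90, -180, -315, -504]; [0, 0, 0, 0, -12, -60, -180, -420, -840]; [0, 0, 0, 0, 0, -15, -90, -315, -840]; [0, 0, 0, 0, 0, 0, -18, -126, -504]; [0, 0, 0, 0, 0, 0, 0, -21, -168]; [0, 0, 0, 0, 0, 0, 0, 0, -24]] (rows listed top to bottom)


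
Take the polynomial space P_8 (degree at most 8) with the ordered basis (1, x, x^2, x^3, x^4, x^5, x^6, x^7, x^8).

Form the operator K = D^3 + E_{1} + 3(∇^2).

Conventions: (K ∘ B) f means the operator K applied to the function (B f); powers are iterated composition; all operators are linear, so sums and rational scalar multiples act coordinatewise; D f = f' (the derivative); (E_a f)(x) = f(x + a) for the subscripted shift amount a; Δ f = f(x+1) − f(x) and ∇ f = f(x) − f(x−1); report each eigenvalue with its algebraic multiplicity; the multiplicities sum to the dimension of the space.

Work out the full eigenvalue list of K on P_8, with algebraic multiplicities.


image of 1: 1
image of x: x + 1
image of x^2: x^2 + 2x + 7
image of x^3: x^3 + 3x^2 + 21x - 11
image of x^4: x^4 + 4x^3 + 42x^2 - 44x + 43
image of x^5: x^5 + 5x^4 + 70x^3 - 110x^2 + 215x - 89
image of x^6: x^6 + 6x^5 + 105x^4 - 220x^3 + 645x^2 - 534x + 187
image of x^7: x^7 + 7x^6 + 147x^5 - 385x^4 + 1505x^3 - 1869x^2 + 1309x - 377
image of x^8: x^8 + 8x^7 + 196x^6 - 616x^5 + 3010x^4 - 4984x^3 + 5236x^2 - 3016x + 763
the matrix is upper triangular; its diagonal is (1, 1, 1, 1, 1, 1, 1, 1, 1)
for a triangular matrix the eigenvalues are the diagonal entries, with algebraic multiplicity their repetition count

λ = 1 (multiplicity 9)


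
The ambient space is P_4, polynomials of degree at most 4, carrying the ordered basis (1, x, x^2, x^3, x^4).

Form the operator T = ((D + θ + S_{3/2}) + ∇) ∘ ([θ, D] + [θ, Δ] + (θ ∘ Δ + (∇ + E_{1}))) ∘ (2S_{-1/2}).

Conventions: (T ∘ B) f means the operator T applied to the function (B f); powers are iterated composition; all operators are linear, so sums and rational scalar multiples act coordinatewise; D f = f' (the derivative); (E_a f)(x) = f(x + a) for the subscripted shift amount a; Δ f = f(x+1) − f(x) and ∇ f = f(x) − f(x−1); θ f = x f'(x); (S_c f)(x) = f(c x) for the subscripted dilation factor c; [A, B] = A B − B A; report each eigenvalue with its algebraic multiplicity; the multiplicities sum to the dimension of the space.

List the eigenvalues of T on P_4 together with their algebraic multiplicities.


λ = -5/2 (multiplicity 1), λ = -51/32 (multiplicity 1), λ = 145/128 (multiplicity 1), λ = 2 (multiplicity 1), λ = 17/8 (multiplicity 1)

image of 1: 2
image of x: -(5/2)x - 2
image of x^2: (17/8)x^2 + (9/2)x + 1/2
image of x^3: -(51/32)x^3 - (63/8)x^2 - (27/8)x + 3
image of x^4: (145/128)x^4 + (169/16)x^3 + (33/4)x^2 - 4x + 7/8
the matrix is upper triangular; its diagonal is (2, -5/2, 17/8, -51/32, 145/128)
for a triangular matrix the eigenvalues are the diagonal entries, with algebraic multiplicity their repetition count


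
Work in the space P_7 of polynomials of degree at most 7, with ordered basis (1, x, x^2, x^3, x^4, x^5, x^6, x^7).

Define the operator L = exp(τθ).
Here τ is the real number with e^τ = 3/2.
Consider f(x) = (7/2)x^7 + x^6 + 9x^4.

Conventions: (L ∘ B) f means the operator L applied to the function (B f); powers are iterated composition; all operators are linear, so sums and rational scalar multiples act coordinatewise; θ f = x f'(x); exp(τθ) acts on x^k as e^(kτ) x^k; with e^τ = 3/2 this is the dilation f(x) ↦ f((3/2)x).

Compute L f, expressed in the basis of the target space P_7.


the image equals g(x) = (15309/256)x^7 + (729/64)x^6 + (729/16)x^4

exp(τθ) x^k = e^(kτ) x^k; with e^τ = 3/2 this sends x^k to (3/2)^k x^k
x^4 ↦ 81/16 x^4
x^6 ↦ 729/64 x^6
x^7 ↦ 2187/128 x^7
applying this coordinatewise to f: exp(τθ) f = (15309/256)x^7 + (729/64)x^6 + (729/16)x^4


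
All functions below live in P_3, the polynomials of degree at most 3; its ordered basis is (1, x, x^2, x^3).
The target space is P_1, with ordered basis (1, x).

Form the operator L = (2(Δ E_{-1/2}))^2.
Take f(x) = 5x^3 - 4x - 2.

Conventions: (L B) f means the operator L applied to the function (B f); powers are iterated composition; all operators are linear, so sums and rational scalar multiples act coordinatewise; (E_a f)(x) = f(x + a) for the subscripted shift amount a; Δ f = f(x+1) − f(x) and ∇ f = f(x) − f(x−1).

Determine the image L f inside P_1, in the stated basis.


E_{-1/2} f = 5x^3 - (15/2)x^2 - (1/4)x - 5/8
Δ E_{-1/2} f = 15x^2 - 11/4
(2(Δ E_{-1/2})) f = 30x^2 - 11/2
E_{-1/2} (2(Δ E_{-1/2})) f = 30x^2 - 30x + 2
Δ E_{-1/2} (2(Δ E_{-1/2})) f = 60x
(2(Δ E_{-1/2})) (2(Δ E_{-1/2})) f = 120x

g(x) = 120x


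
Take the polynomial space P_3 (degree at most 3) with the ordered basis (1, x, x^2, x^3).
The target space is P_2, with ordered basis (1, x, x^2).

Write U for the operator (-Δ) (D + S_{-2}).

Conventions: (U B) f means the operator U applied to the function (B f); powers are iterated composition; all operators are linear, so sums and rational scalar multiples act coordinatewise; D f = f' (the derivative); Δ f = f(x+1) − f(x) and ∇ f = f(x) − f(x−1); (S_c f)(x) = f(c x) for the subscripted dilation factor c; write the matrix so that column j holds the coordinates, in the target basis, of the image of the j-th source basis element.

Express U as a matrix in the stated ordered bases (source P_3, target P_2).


the matrix is [[0, 2, -6, 5]; [0, 0, -8, 18]; [0, 0, 0, 24]] (rows listed top to bottom)

image of 1: 0
image of x: 2
image of x^2: -8x - 6
image of x^3: 24x^2 + 18x + 5
each image's coordinates form column j of the matrix


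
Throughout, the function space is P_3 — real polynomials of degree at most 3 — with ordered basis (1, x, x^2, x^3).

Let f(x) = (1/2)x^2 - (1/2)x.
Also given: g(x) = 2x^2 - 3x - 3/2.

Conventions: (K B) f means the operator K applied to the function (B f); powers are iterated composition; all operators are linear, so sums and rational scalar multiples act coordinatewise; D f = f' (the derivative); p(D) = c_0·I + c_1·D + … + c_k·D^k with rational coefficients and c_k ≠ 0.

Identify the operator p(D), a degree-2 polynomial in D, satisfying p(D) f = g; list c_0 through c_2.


c_0 = 4, c_1 = -1, c_2 = -2

D^0 f = (1/2)x^2 - (1/2)x
D^1 f = x - 1/2
D^2 f = 1
matching coefficients of g against c_0 f + c_1 Df + … from the top degree down determines the c_i
solution: c_0 = 4, c_1 = -1, c_2 = -2
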